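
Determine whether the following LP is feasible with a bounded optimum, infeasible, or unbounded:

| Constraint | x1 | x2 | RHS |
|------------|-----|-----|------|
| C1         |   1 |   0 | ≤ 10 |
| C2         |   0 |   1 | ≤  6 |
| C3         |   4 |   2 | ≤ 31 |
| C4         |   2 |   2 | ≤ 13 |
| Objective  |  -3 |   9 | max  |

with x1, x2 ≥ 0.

Feasible with a bounded optimal solution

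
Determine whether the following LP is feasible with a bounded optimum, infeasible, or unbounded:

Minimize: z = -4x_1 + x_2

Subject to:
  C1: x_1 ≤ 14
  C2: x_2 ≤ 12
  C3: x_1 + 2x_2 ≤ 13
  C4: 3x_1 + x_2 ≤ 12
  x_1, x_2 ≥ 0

Feasible with a bounded optimal solution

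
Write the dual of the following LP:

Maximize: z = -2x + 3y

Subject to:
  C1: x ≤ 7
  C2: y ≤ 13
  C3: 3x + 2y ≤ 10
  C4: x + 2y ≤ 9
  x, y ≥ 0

Primal max cᵀx s.t. Ax ≤ b, x ≥ 0  →  Dual min bᵀy s.t. Aᵀy ≥ c, y ≥ 0.

Minimize: z = 7y1 + 13y2 + 10y3 + 9y4

Subject to:
  y1 + 3y3 + y4 ≥ -2
  y2 + 2y3 + 2y4 ≥ 3
  y1, y2, y3, y4 ≥ 0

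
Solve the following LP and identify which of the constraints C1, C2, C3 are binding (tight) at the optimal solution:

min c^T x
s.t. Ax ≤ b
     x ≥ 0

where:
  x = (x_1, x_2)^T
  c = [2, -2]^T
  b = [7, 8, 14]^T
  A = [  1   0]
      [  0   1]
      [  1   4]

At x_1 = 0, x_2 = 3.5, compute slack b - a·x for each constraint:
  C1: 7 − 0 = 7  (slack)
  C2: 8 − 3.5 = 4.5  (slack)
  C3: 14 − 14 = 0  (binding)

Optimal: x_1 = 0, x_2 = 3.5
Binding: C3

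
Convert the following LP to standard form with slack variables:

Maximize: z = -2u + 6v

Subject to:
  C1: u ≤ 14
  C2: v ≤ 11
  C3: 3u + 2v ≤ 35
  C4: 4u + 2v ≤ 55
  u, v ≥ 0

max z = -2u + 6v

s.t.
  u + s1 = 14
  v + s2 = 11
  3u + 2v + s3 = 35
  4u + 2v + s4 = 55
  u, v, s1, s2, s3, s4 ≥ 0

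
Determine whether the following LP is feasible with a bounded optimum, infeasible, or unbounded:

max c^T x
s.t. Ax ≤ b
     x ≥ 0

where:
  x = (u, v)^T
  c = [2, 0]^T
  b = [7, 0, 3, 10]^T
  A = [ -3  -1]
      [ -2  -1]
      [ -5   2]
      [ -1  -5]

Unbounded (objective can increase without bound)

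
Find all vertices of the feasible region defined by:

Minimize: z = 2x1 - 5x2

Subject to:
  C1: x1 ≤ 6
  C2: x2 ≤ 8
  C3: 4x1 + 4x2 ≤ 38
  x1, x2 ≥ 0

(0, 0), (6, 0), (6, 3.5), (1.5, 8), (0, 8)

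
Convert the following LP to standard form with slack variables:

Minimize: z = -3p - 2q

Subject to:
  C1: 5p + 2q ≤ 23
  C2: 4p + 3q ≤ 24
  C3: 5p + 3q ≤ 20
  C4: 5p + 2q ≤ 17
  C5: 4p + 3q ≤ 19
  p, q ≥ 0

min z = -3p - 2q

s.t.
  5p + 2q + s1 = 23
  4p + 3q + s2 = 24
  5p + 3q + s3 = 20
  5p + 2q + s4 = 17
  4p + 3q + s5 = 19
  p, q, s1, s2, s3, s4, s5 ≥ 0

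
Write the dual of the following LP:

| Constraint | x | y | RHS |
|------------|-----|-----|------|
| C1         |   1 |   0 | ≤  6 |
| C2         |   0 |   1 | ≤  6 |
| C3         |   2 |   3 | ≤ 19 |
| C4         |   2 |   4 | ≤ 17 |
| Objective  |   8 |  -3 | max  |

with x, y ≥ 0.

Primal max cᵀx s.t. Ax ≤ b, x ≥ 0  →  Dual min bᵀy s.t. Aᵀy ≥ c, y ≥ 0.

Minimize: z = 6y1 + 6y2 + 19y3 + 17y4

Subject to:
  y1 + 2y3 + 2y4 ≥ 8
  y2 + 3y3 + 4y4 ≥ -3
  y1, y2, y3, y4 ≥ 0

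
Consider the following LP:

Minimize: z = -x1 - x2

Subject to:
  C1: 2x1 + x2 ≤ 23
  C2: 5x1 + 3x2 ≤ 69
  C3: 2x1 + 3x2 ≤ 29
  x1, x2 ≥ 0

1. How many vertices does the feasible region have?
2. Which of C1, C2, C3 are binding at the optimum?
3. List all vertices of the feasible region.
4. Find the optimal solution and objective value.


1. 4
2. C1, C3
3. (0, 0), (11.5, 0), (10, 3), (0, 9.667)
4. x1 = 10, x2 = 3, z = -13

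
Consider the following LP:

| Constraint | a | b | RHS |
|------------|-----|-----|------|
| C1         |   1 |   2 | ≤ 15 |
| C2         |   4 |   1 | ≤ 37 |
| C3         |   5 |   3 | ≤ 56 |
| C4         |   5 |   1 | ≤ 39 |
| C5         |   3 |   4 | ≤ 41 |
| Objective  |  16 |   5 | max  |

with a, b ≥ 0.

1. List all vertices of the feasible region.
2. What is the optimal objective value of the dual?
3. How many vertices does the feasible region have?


1. (0, 0), (7.8, 0), (7, 4), (0, 7.5)
2. 132
3. 4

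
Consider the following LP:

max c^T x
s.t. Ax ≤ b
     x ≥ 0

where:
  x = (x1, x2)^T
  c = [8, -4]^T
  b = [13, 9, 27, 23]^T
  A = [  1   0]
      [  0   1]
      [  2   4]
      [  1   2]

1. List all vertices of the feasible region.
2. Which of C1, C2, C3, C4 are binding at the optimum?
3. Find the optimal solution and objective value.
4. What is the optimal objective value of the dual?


1. (0, 0), (13, 0), (13, 0.25), (0, 6.75)
2. C1
3. x1 = 13, x2 = 0, z = 104
4. 104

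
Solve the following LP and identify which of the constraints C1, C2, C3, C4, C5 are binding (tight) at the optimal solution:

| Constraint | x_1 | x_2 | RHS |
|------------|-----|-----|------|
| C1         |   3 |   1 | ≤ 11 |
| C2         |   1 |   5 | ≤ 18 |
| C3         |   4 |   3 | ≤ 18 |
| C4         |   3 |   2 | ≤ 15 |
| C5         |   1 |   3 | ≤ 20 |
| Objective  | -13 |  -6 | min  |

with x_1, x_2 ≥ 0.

At x_1 = 3, x_2 = 2, compute slack b - a·x for each constraint:
  C1: 11 − 11 = 0  (binding)
  C2: 18 − 13 = 5  (slack)
  C3: 18 − 18 = 0  (binding)
  C4: 15 − 13 = 2  (slack)
  C5: 20 − 9 = 11  (slack)

Optimal: x_1 = 3, x_2 = 2
Binding: C1, C3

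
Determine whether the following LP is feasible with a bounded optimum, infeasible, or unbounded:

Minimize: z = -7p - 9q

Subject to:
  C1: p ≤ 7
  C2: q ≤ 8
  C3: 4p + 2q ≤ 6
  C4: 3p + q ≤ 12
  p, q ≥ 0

Feasible with a bounded optimal solution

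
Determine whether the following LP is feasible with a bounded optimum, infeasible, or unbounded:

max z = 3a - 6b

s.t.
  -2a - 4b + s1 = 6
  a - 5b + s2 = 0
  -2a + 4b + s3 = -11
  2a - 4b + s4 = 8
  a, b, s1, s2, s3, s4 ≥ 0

Infeasible (no feasible solution exists)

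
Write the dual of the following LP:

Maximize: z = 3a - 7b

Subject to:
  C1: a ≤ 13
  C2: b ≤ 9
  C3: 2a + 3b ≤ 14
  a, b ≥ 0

Primal max cᵀx s.t. Ax ≤ b, x ≥ 0  →  Dual min bᵀy s.t. Aᵀy ≥ c, y ≥ 0.

Minimize: z = 13y1 + 9y2 + 14y3

Subject to:
  y1 + 2y3 ≥ 3
  y2 + 3y3 ≥ -7
  y1, y2, y3 ≥ 0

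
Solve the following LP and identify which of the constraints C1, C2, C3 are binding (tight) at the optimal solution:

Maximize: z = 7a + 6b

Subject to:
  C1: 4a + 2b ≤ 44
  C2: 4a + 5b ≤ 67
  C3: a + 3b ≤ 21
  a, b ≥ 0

At a = 9, b = 4, compute slack b - a·x for each constraint:
  C1: 44 − 44 = 0  (binding)
  C2: 67 − 56 = 11  (slack)
  C3: 21 − 21 = 0  (binding)

Optimal: a = 9, b = 4
Binding: C1, C3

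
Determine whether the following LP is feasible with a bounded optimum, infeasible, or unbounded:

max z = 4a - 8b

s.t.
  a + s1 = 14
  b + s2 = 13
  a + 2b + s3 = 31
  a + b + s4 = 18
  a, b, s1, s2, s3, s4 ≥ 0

Feasible with a bounded optimal solution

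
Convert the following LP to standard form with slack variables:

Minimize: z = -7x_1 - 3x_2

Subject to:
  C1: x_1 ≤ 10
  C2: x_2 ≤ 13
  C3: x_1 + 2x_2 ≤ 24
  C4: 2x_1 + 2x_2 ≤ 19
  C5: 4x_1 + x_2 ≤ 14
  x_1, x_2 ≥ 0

min z = -7x_1 - 3x_2

s.t.
  x_1 + s1 = 10
  x_2 + s2 = 13
  x_1 + 2x_2 + s3 = 24
  2x_1 + 2x_2 + s4 = 19
  4x_1 + x_2 + s5 = 14
  x_1, x_2, s1, s2, s3, s4, s5 ≥ 0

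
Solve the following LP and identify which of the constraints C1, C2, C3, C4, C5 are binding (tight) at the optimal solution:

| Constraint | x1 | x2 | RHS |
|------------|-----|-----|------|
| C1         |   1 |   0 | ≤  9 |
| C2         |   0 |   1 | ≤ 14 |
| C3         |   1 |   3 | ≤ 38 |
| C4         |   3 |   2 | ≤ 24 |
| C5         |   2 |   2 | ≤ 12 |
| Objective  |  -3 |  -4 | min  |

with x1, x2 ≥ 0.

At x1 = 0, x2 = 6, compute slack b - a·x for each constraint:
  C1: 9 − 0 = 9  (slack)
  C2: 14 − 6 = 8  (slack)
  C3: 38 − 18 = 20  (slack)
  C4: 24 − 12 = 12  (slack)
  C5: 12 − 12 = 0  (binding)

Optimal: x1 = 0, x2 = 6
Binding: C5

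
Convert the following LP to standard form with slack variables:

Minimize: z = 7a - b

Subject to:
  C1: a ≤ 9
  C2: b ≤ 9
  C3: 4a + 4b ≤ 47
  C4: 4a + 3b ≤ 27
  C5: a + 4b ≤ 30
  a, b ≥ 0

min z = 7a - b

s.t.
  a + s1 = 9
  b + s2 = 9
  4a + 4b + s3 = 47
  4a + 3b + s4 = 27
  a + 4b + s5 = 30
  a, b, s1, s2, s3, s4, s5 ≥ 0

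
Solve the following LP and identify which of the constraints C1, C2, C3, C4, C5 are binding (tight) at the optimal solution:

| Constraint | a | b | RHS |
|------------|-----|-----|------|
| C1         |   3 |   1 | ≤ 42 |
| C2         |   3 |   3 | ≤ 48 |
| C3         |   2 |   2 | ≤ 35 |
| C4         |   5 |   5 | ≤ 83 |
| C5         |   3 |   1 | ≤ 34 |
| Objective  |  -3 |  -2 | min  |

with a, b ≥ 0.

At a = 9, b = 7, compute slack b - a·x for each constraint:
  C1: 42 − 34 = 8  (slack)
  C2: 48 − 48 = 0  (binding)
  C3: 35 − 32 = 3  (slack)
  C4: 83 − 80 = 3  (slack)
  C5: 34 − 34 = 0  (binding)

Optimal: a = 9, b = 7
Binding: C2, C5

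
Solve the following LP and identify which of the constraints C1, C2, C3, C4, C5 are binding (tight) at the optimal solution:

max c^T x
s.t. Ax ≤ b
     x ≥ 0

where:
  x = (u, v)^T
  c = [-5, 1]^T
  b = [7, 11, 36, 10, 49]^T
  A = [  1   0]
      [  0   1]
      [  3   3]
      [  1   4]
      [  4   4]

At u = 0, v = 2.5, compute slack b - a·x for each constraint:
  C1: 7 − 0 = 7  (slack)
  C2: 11 − 2.5 = 8.5  (slack)
  C3: 36 − 7.5 = 28.5  (slack)
  C4: 10 − 10 = 0  (binding)
  C5: 49 − 10 = 39  (slack)

Optimal: u = 0, v = 2.5
Binding: C4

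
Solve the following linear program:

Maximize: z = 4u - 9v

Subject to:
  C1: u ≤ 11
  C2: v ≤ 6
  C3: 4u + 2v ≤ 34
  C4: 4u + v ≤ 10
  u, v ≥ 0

Evaluate the objective at each vertex of the feasible region:
  z(0, 0) = 0
  z(2.5, 0) = 10  ←
  z(1, 6) = -50
  z(0, 6) = -54
The maximum is at u = 2.5, v = 0.

u = 2.5, v = 0, z = 10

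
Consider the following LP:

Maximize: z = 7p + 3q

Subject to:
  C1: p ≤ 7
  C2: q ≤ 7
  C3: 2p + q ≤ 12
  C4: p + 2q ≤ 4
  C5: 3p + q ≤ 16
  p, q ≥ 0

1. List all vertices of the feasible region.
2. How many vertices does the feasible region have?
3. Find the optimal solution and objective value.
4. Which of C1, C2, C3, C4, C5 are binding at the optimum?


1. (0, 0), (4, 0), (0, 2)
2. 3
3. p = 4, q = 0, z = 28
4. C4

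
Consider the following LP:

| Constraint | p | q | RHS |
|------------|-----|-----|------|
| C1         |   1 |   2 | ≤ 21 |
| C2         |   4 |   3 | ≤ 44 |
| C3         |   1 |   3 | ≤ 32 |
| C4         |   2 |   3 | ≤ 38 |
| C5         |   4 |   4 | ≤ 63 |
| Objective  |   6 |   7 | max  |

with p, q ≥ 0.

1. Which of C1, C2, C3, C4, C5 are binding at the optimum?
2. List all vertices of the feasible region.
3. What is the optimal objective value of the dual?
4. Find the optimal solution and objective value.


1. C1, C2
2. (0, 0), (11, 0), (5, 8), (0, 10.5)
3. 86
4. p = 5, q = 8, z = 86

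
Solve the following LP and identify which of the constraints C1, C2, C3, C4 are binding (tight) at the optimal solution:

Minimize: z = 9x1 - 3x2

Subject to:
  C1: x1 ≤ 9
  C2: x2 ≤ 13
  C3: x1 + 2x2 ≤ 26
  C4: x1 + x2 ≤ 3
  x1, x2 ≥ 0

At x1 = 0, x2 = 3, compute slack b - a·x for each constraint:
  C1: 9 − 0 = 9  (slack)
  C2: 13 − 3 = 10  (slack)
  C3: 26 − 6 = 20  (slack)
  C4: 3 − 3 = 0  (binding)

Optimal: x1 = 0, x2 = 3
Binding: C4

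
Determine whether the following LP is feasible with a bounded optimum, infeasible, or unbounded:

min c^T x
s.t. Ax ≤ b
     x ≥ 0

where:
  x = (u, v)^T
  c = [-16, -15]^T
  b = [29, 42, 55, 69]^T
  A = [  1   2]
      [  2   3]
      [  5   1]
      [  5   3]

Feasible with a bounded optimal solution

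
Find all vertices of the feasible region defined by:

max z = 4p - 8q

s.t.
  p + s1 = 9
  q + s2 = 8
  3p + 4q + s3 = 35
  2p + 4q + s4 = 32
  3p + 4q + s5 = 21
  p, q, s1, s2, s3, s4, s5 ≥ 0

(0, 0), (7, 0), (0, 5.25)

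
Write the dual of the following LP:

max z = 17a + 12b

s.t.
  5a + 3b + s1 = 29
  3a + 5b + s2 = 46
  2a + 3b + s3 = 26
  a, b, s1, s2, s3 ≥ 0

Primal max cᵀx s.t. Ax ≤ b, x ≥ 0  →  Dual min bᵀy s.t. Aᵀy ≥ c, y ≥ 0.

Minimize: z = 29y1 + 46y2 + 26y3

Subject to:
  5y1 + 3y2 + 2y3 ≥ 17
  3y1 + 5y2 + 3y3 ≥ 12
  y1, y2, y3 ≥ 0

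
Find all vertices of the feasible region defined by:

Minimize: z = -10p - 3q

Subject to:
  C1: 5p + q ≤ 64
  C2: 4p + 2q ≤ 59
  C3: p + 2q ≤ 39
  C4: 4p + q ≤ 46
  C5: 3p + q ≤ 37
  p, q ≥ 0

(0, 0), (11.5, 0), (9, 10), (7.5, 14.5), (6.667, 16.17), (0, 19.5)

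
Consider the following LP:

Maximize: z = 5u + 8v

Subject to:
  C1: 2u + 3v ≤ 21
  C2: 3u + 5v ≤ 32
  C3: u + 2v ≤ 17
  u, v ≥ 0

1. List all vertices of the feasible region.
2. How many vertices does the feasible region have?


1. (0, 0), (10.5, 0), (9, 1), (0, 6.4)
2. 4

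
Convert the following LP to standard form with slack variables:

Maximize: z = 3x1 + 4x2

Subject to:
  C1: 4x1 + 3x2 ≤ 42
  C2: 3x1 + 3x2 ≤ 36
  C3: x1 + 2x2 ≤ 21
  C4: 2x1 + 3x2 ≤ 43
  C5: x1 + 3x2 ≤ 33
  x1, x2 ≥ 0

max z = 3x1 + 4x2

s.t.
  4x1 + 3x2 + s1 = 42
  3x1 + 3x2 + s2 = 36
  x1 + 2x2 + s3 = 21
  2x1 + 3x2 + s4 = 43
  x1 + 3x2 + s5 = 33
  x1, x2, s1, s2, s3, s4, s5 ≥ 0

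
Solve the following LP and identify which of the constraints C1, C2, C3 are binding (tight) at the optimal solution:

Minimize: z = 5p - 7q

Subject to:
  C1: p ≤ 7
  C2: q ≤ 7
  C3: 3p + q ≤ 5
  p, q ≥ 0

At p = 0, q = 5, compute slack b - a·x for each constraint:
  C1: 7 − 0 = 7  (slack)
  C2: 7 − 5 = 2  (slack)
  C3: 5 − 5 = 0  (binding)

Optimal: p = 0, q = 5
Binding: C3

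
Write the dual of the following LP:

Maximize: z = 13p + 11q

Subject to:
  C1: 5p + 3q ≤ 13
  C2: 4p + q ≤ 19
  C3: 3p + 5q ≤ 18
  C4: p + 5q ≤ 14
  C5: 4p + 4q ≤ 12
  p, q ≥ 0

Primal max cᵀx s.t. Ax ≤ b, x ≥ 0  →  Dual min bᵀy s.t. Aᵀy ≥ c, y ≥ 0.

Minimize: z = 13y1 + 19y2 + 18y3 + 14y4 + 12y5

Subject to:
  5y1 + 4y2 + 3y3 + y4 + 4y5 ≥ 13
  3y1 + y2 + 5y3 + 5y4 + 4y5 ≥ 11
  y1, y2, y3, y4, y5 ≥ 0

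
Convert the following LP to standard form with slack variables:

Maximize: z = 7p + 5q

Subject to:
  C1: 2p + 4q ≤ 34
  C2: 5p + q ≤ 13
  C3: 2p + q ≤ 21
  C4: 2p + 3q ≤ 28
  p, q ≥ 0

max z = 7p + 5q

s.t.
  2p + 4q + s1 = 34
  5p + q + s2 = 13
  2p + q + s3 = 21
  2p + 3q + s4 = 28
  p, q, s1, s2, s3, s4 ≥ 0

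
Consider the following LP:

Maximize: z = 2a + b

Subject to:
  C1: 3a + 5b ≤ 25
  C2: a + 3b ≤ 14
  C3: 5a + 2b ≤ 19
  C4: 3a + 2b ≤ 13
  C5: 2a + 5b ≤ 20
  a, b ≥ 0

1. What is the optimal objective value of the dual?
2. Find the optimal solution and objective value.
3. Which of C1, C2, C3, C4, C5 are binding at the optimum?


1. 8
2. a = 3, b = 2, z = 8
3. C3, C4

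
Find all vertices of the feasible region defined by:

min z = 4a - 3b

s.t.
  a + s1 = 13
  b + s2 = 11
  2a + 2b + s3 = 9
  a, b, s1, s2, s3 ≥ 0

(0, 0), (4.5, 0), (0, 4.5)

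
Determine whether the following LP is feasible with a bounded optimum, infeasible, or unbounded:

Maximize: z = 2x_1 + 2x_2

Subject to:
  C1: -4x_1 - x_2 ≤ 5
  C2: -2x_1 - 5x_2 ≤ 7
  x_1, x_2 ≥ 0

Unbounded (objective can increase without bound)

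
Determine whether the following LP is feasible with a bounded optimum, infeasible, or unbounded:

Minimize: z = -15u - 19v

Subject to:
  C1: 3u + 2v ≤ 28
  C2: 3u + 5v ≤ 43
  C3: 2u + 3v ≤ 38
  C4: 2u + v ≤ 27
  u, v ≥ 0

Feasible with a bounded optimal solution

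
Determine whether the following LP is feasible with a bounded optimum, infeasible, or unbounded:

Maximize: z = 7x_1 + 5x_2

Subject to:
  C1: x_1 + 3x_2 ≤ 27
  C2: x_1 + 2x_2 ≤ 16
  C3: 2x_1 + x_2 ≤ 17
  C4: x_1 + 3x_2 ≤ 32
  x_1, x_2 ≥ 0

Feasible with a bounded optimal solution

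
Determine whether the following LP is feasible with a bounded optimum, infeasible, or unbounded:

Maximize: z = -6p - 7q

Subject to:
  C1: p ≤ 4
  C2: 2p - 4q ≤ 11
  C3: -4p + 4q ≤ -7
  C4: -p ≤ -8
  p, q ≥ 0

Infeasible (no feasible solution exists)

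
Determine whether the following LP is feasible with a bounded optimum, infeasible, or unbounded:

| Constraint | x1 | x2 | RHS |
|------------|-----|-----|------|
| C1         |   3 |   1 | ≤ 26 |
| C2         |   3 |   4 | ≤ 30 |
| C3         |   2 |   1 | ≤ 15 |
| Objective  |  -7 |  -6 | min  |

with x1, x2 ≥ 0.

Feasible with a bounded optimal solution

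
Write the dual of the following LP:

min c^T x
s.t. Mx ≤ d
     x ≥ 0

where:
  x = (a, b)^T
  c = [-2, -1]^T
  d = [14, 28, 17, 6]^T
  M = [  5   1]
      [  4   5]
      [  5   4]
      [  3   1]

Primal min cᵀx s.t. Ax ≤ b, x ≥ 0  →  Dual max −bᵀy s.t. Aᵀy ≥ −c, y ≥ 0.

Maximize: z = -14y1 - 28y2 - 17y3 - 6y4

Subject to:
  5y1 + 4y2 + 5y3 + 3y4 ≥ 2
  y1 + 5y2 + 4y3 + y4 ≥ 1
  y1, y2, y3, y4 ≥ 0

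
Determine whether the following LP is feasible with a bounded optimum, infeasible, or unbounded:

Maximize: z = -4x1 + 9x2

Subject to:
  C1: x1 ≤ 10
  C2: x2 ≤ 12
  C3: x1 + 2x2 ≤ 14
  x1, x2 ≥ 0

Feasible with a bounded optimal solution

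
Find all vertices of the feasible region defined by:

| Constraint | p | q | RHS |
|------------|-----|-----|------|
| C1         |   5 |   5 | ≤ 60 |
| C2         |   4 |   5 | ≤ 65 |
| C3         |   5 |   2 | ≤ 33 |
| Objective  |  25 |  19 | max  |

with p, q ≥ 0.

(0, 0), (6.6, 0), (3, 9), (0, 12)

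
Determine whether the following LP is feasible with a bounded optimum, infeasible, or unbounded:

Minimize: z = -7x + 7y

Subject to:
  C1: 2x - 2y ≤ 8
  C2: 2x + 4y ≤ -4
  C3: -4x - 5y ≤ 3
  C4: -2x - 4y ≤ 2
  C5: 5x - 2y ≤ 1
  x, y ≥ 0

Infeasible (no feasible solution exists)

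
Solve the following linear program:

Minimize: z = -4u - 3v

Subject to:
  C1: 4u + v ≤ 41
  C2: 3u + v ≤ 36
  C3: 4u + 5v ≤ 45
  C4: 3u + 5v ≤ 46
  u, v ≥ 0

Evaluate the objective at each vertex of the feasible region:
  z(0, 0) = 0
  z(10.25, 0) = -41
  z(10, 1) = -43  ←
  z(0, 9) = -27
The minimum is at u = 10, v = 1.

u = 10, v = 1, z = -43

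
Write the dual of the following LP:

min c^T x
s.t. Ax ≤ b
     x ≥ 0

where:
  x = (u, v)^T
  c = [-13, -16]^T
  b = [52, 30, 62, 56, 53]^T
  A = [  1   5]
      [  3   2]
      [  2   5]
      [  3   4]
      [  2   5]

Primal min cᵀx s.t. Ax ≤ b, x ≥ 0  →  Dual max −bᵀy s.t. Aᵀy ≥ −c, y ≥ 0.

Maximize: z = -52y1 - 30y2 - 62y3 - 56y4 - 53y5

Subject to:
  y1 + 3y2 + 2y3 + 3y4 + 2y5 ≥ 13
  5y1 + 2y2 + 5y3 + 4y4 + 5y5 ≥ 16
  y1, y2, y3, y4, y5 ≥ 0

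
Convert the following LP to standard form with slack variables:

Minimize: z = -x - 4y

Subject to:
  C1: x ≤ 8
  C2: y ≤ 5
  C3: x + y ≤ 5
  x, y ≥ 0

min z = -x - 4y

s.t.
  x + s1 = 8
  y + s2 = 5
  x + y + s3 = 5
  x, y, s1, s2, s3 ≥ 0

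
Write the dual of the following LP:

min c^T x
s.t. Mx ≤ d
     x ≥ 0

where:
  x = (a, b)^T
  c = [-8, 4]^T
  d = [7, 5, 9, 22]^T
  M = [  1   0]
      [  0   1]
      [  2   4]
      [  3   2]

Primal min cᵀx s.t. Ax ≤ b, x ≥ 0  →  Dual max −bᵀy s.t. Aᵀy ≥ −c, y ≥ 0.

Maximize: z = -7y1 - 5y2 - 9y3 - 22y4

Subject to:
  y1 + 2y3 + 3y4 ≥ 8
  y2 + 4y3 + 2y4 ≥ -4
  y1, y2, y3, y4 ≥ 0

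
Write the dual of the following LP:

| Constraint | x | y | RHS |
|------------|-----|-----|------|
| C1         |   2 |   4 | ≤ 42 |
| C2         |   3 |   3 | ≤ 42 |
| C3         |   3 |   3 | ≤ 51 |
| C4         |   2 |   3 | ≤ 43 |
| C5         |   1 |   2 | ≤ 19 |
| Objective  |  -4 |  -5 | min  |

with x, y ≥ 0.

Primal min cᵀx s.t. Ax ≤ b, x ≥ 0  →  Dual max −bᵀy s.t. Aᵀy ≥ −c, y ≥ 0.

Maximize: z = -42y1 - 42y2 - 51y3 - 43y4 - 19y5

Subject to:
  2y1 + 3y2 + 3y3 + 2y4 + y5 ≥ 4
  4y1 + 3y2 + 3y3 + 3y4 + 2y5 ≥ 5
  y1, y2, y3, y4, y5 ≥ 0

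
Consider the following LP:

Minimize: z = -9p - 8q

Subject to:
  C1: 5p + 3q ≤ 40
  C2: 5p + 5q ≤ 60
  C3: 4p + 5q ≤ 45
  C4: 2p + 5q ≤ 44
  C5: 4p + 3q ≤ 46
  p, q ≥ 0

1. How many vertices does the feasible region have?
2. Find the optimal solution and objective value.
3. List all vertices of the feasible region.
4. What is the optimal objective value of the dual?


1. 5
2. p = 5, q = 5, z = -85
3. (0, 0), (8, 0), (5, 5), (0.5, 8.6), (0, 8.8)
4. -85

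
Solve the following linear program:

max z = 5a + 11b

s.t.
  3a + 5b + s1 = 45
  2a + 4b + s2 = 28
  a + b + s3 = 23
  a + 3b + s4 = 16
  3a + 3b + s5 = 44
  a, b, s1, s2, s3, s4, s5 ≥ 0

Evaluate the objective at each vertex of the feasible region:
  z(0, 0) = 0
  z(14, 0) = 70
  z(10, 2) = 72  ←
  z(0, 5.333) = 58.67
The maximum is at a = 10, b = 2.

a = 10, b = 2, z = 72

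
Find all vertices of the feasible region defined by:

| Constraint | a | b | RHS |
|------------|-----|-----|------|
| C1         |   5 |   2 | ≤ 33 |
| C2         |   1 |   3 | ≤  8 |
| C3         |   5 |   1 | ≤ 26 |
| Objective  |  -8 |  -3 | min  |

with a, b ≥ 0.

(0, 0), (5.2, 0), (5, 1), (0, 2.667)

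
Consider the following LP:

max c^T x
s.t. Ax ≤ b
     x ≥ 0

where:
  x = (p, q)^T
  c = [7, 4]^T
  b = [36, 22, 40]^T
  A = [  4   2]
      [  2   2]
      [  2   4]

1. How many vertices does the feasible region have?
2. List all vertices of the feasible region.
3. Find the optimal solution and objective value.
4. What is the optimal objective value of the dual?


1. 5
2. (0, 0), (9, 0), (7, 4), (2, 9), (0, 10)
3. p = 7, q = 4, z = 65
4. 65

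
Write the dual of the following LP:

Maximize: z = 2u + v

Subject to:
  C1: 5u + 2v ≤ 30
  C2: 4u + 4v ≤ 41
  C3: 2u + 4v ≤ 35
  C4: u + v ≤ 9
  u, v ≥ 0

Primal max cᵀx s.t. Ax ≤ b, x ≥ 0  →  Dual min bᵀy s.t. Aᵀy ≥ c, y ≥ 0.

Minimize: z = 30y1 + 41y2 + 35y3 + 9y4

Subject to:
  5y1 + 4y2 + 2y3 + y4 ≥ 2
  2y1 + 4y2 + 4y3 + y4 ≥ 1
  y1, y2, y3, y4 ≥ 0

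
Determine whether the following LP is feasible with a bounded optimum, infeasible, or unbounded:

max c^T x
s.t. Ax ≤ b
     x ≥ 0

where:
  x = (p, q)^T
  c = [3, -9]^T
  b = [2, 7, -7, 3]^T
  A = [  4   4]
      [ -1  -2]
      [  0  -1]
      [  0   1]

Infeasible (no feasible solution exists)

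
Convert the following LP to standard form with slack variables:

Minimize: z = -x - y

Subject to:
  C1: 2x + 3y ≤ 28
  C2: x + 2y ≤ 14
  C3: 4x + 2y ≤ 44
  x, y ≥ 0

min z = -x - y

s.t.
  2x + 3y + s1 = 28
  x + 2y + s2 = 14
  4x + 2y + s3 = 44
  x, y, s1, s2, s3 ≥ 0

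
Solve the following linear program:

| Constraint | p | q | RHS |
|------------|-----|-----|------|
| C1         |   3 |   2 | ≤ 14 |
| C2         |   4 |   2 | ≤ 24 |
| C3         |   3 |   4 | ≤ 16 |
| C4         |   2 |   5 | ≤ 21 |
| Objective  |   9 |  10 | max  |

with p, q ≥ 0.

Evaluate the objective at each vertex of the feasible region:
  z(0, 0) = 0
  z(4.667, 0) = 42
  z(4, 1) = 46  ←
  z(0, 4) = 40
The maximum is at p = 4, q = 1.

p = 4, q = 1, z = 46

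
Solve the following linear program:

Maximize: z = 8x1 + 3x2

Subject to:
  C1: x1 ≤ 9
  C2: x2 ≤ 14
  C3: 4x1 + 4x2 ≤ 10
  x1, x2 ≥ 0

Evaluate the objective at each vertex of the feasible region:
  z(0, 0) = 0
  z(2.5, 0) = 20  ←
  z(0, 2.5) = 7.5
The maximum is at x1 = 2.5, x2 = 0.

x1 = 2.5, x2 = 0, z = 20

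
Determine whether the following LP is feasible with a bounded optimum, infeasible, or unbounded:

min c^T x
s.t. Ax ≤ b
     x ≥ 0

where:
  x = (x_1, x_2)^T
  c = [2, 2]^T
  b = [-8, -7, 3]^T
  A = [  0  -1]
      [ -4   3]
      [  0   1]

Infeasible (no feasible solution exists)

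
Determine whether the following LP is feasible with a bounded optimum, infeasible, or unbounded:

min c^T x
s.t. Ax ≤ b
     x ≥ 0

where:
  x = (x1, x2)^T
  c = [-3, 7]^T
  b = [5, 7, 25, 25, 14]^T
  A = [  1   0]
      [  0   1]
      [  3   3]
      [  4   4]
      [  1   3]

Feasible with a bounded optimal solution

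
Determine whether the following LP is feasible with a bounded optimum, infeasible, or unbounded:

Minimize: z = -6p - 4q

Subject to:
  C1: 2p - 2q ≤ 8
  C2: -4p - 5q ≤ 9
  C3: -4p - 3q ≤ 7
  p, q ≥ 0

Unbounded (objective can decrease without bound)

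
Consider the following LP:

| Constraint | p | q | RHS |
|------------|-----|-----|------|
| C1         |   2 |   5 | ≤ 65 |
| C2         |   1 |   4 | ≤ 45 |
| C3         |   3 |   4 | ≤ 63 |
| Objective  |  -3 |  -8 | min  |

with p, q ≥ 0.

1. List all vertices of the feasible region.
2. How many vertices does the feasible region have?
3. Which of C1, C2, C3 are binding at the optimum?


1. (0, 0), (21, 0), (9, 9), (0, 11.25)
2. 4
3. C2, C3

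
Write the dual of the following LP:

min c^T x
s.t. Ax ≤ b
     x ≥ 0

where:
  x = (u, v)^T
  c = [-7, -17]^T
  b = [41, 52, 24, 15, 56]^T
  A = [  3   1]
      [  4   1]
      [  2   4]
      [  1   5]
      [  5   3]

Primal min cᵀx s.t. Ax ≤ b, x ≥ 0  →  Dual max −bᵀy s.t. Aᵀy ≥ −c, y ≥ 0.

Maximize: z = -41y1 - 52y2 - 24y3 - 15y4 - 56y5

Subject to:
  3y1 + 4y2 + 2y3 + y4 + 5y5 ≥ 7
  y1 + y2 + 4y3 + 5y4 + 3y5 ≥ 17
  y1, y2, y3, y4, y5 ≥ 0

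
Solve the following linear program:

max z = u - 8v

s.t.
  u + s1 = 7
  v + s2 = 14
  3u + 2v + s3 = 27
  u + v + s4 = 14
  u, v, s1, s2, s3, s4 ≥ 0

Evaluate the objective at each vertex of the feasible region:
  z(0, 0) = 0
  z(7, 0) = 7  ←
  z(7, 3) = -17
  z(0, 13.5) = -108
The maximum is at u = 7, v = 0.

u = 7, v = 0, z = 7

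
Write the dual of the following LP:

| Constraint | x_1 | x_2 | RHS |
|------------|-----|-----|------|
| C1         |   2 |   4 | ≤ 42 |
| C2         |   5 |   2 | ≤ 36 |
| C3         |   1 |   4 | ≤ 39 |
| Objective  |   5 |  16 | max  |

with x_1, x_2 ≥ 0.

Primal max cᵀx s.t. Ax ≤ b, x ≥ 0  →  Dual min bᵀy s.t. Aᵀy ≥ c, y ≥ 0.

Minimize: z = 42y1 + 36y2 + 39y3

Subject to:
  2y1 + 5y2 + y3 ≥ 5
  4y1 + 2y2 + 4y3 ≥ 16
  y1, y2, y3 ≥ 0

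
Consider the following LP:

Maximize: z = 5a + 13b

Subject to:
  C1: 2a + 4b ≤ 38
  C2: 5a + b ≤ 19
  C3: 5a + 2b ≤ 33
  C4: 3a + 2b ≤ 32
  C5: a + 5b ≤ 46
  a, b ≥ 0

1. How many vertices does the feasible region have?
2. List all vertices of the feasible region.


1. 5
2. (0, 0), (3.8, 0), (2.111, 8.444), (1, 9), (0, 9.2)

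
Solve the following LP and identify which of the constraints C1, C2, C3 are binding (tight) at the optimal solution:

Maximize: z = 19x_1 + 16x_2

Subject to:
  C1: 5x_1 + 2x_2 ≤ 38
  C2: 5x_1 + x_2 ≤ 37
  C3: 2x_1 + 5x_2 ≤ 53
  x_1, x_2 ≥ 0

At x_1 = 4, x_2 = 9, compute slack b - a·x for each constraint:
  C1: 38 − 38 = 0  (binding)
  C2: 37 − 29 = 8  (slack)
  C3: 53 − 53 = 0  (binding)

Optimal: x_1 = 4, x_2 = 9
Binding: C1, C3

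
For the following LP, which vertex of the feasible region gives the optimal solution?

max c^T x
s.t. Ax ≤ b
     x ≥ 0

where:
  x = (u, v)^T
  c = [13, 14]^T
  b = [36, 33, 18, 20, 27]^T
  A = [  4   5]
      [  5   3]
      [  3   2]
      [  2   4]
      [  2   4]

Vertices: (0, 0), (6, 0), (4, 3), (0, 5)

Evaluate the objective at each vertex of the feasible region:
  z(0, 0) = 0
  z(6, 0) = 78
  z(4, 3) = 94  ←
  z(0, 5) = 70
The maximum is at u = 4, v = 3.

(4, 3)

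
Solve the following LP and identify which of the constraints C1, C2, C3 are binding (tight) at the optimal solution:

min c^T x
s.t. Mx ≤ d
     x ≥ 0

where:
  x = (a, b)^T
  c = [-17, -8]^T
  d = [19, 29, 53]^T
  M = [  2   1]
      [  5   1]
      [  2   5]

At a = 4, b = 9, compute slack b - a·x for each constraint:
  C1: 19 − 17 = 2  (slack)
  C2: 29 − 29 = 0  (binding)
  C3: 53 − 53 = 0  (binding)

Optimal: a = 4, b = 9
Binding: C2, C3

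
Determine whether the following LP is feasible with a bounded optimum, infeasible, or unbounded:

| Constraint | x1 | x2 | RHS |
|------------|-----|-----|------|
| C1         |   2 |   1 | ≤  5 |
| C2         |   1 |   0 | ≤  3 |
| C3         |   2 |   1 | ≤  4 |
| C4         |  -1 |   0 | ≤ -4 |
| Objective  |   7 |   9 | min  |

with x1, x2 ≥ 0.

Infeasible (no feasible solution exists)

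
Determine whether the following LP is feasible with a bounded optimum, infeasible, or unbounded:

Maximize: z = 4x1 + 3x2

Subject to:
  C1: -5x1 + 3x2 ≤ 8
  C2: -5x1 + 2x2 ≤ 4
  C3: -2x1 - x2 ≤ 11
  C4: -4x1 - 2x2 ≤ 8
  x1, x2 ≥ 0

Unbounded (objective can increase without bound)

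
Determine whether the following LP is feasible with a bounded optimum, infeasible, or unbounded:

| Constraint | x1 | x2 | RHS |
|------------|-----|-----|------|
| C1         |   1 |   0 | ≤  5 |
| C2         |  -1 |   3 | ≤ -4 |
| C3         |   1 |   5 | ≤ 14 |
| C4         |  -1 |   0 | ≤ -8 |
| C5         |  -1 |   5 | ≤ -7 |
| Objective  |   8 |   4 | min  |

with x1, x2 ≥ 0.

Infeasible (no feasible solution exists)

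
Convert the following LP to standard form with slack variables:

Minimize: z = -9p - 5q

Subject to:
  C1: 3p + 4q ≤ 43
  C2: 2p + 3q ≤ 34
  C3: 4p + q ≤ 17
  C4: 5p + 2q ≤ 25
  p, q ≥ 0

min z = -9p - 5q

s.t.
  3p + 4q + s1 = 43
  2p + 3q + s2 = 34
  4p + q + s3 = 17
  5p + 2q + s4 = 25
  p, q, s1, s2, s3, s4 ≥ 0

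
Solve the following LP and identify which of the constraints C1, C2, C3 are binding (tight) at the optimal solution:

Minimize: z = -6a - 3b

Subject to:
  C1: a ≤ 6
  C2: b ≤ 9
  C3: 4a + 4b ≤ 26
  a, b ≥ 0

At a = 6, b = 0.5, compute slack b - a·x for each constraint:
  C1: 6 − 6 = 0  (binding)
  C2: 9 − 0.5 = 8.5  (slack)
  C3: 26 − 26 = 0  (binding)

Optimal: a = 6, b = 0.5
Binding: C1, C3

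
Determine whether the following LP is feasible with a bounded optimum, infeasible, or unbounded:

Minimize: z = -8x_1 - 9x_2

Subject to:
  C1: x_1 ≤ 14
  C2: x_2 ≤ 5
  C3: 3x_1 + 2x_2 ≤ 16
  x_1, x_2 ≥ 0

Feasible with a bounded optimal solution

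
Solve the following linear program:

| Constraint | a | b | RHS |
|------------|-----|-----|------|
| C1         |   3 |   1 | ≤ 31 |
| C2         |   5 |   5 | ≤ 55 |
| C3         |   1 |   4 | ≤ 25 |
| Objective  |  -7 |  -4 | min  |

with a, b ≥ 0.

Evaluate the objective at each vertex of the feasible region:
  z(0, 0) = 0
  z(10.33, 0) = -72.33
  z(10, 1) = -74  ←
  z(6.333, 4.667) = -63
  z(0, 6.25) = -25
The minimum is at a = 10, b = 1.

a = 10, b = 1, z = -74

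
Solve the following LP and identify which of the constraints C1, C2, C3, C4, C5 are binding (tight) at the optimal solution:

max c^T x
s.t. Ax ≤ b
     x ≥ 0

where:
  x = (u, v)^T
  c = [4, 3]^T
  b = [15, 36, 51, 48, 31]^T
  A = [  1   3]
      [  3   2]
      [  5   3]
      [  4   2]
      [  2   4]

At u = 9, v = 2, compute slack b - a·x for each constraint:
  C1: 15 − 15 = 0  (binding)
  C2: 36 − 31 = 5  (slack)
  C3: 51 − 51 = 0  (binding)
  C4: 48 − 40 = 8  (slack)
  C5: 31 − 26 = 5  (slack)

Optimal: u = 9, v = 2
Binding: C1, C3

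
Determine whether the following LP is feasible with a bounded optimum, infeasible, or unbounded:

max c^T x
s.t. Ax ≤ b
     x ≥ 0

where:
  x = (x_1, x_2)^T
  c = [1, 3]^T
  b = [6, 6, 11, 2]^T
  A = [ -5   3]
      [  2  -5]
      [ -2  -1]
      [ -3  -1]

Unbounded (objective can increase without bound)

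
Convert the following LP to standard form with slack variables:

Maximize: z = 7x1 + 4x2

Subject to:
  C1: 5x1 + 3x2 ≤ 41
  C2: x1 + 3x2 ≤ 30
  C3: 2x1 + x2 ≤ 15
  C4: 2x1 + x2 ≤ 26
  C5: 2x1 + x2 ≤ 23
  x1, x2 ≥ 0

max z = 7x1 + 4x2

s.t.
  5x1 + 3x2 + s1 = 41
  x1 + 3x2 + s2 = 30
  2x1 + x2 + s3 = 15
  2x1 + x2 + s4 = 26
  2x1 + x2 + s5 = 23
  x1, x2, s1, s2, s3, s4, s5 ≥ 0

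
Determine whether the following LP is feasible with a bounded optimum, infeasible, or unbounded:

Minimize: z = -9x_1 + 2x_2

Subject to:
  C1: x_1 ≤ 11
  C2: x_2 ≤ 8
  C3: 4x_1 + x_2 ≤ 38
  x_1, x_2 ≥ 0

Feasible with a bounded optimal solution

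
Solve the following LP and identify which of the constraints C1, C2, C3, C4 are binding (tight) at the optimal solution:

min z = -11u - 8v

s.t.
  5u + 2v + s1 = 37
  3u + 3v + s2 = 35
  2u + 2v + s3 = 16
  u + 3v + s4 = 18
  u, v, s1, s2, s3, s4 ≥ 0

At u = 7, v = 1, compute slack b - a·x for each constraint:
  C1: 37 − 37 = 0  (binding)
  C2: 35 − 24 = 11  (slack)
  C3: 16 − 16 = 0  (binding)
  C4: 18 − 10 = 8  (slack)

Optimal: u = 7, v = 1
Binding: C1, C3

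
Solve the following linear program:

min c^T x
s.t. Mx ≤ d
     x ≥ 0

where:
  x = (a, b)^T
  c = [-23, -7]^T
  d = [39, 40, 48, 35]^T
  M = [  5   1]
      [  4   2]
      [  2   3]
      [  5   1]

Evaluate the objective at each vertex of the feasible region:
  z(0, 0) = 0
  z(7, 0) = -161
  z(5, 10) = -185  ←
  z(3, 14) = -167
  z(0, 16) = -112
The minimum is at a = 5, b = 10.

a = 5, b = 10, z = -185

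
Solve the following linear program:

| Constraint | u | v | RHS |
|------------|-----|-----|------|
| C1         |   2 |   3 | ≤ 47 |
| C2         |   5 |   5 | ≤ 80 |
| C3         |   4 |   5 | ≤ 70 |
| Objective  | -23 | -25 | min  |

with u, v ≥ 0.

Evaluate the objective at each vertex of the feasible region:
  z(0, 0) = 0
  z(16, 0) = -368
  z(10, 6) = -380  ←
  z(0, 14) = -350
The minimum is at u = 10, v = 6.

u = 10, v = 6, z = -380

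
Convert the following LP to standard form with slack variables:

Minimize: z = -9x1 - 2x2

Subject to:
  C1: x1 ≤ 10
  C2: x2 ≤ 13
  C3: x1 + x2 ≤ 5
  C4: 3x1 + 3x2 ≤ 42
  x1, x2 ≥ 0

min z = -9x1 - 2x2

s.t.
  x1 + s1 = 10
  x2 + s2 = 13
  x1 + x2 + s3 = 5
  3x1 + 3x2 + s4 = 42
  x1, x2, s1, s2, s3, s4 ≥ 0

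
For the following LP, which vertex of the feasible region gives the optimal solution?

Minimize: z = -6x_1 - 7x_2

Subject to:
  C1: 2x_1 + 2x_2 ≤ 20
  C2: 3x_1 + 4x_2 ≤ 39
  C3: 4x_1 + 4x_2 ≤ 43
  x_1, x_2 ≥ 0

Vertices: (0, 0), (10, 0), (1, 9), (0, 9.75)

Evaluate the objective at each vertex of the feasible region:
  z(0, 0) = 0
  z(10, 0) = -60
  z(1, 9) = -69  ←
  z(0, 9.75) = -68.25
The minimum is at x_1 = 1, x_2 = 9.

(1, 9)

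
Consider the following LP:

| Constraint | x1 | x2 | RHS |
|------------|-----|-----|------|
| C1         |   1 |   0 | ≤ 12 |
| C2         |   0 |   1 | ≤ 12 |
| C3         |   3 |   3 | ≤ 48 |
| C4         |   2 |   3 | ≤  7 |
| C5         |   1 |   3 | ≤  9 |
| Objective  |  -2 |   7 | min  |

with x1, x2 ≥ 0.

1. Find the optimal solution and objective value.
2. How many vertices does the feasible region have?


1. x1 = 3.5, x2 = 0, z = -7
2. 3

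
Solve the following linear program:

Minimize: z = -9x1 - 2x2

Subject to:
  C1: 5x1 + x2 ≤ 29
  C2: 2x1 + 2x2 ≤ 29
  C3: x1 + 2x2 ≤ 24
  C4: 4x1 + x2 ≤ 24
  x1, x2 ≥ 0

Evaluate the objective at each vertex of the feasible region:
  z(0, 0) = 0
  z(5.8, 0) = -52.2
  z(5, 4) = -53  ←
  z(3.429, 10.29) = -51.43
  z(0, 12) = -24
The minimum is at x1 = 5, x2 = 4.

x1 = 5, x2 = 4, z = -53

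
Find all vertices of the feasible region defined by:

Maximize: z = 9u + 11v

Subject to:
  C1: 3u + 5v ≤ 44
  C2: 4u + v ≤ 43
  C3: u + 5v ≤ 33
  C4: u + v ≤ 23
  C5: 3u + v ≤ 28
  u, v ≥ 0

(0, 0), (9.333, 0), (8, 4), (5.5, 5.5), (0, 6.6)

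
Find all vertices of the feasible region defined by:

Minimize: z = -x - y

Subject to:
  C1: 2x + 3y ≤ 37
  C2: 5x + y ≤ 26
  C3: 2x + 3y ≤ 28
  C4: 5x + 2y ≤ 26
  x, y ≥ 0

(0, 0), (5.2, 0), (2, 8), (0, 9.333)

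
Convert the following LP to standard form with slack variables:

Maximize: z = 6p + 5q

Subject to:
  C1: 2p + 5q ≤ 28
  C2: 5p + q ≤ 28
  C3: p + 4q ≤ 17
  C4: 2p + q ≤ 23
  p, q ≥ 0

max z = 6p + 5q

s.t.
  2p + 5q + s1 = 28
  5p + q + s2 = 28
  p + 4q + s3 = 17
  2p + q + s4 = 23
  p, q, s1, s2, s3, s4 ≥ 0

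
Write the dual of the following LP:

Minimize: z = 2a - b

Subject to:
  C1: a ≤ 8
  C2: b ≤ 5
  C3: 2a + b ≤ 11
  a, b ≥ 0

Primal min cᵀx s.t. Ax ≤ b, x ≥ 0  →  Dual max −bᵀy s.t. Aᵀy ≥ −c, y ≥ 0.

Maximize: z = -8y1 - 5y2 - 11y3

Subject to:
  y1 + 2y3 ≥ -2
  y2 + y3 ≥ 1
  y1, y2, y3 ≥ 0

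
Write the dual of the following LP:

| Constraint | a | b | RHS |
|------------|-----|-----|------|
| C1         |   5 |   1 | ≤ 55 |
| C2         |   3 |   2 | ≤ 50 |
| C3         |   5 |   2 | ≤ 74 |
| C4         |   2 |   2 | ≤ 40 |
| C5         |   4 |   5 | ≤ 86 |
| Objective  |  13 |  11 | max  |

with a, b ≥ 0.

Primal max cᵀx s.t. Ax ≤ b, x ≥ 0  →  Dual min bᵀy s.t. Aᵀy ≥ c, y ≥ 0.

Minimize: z = 55y1 + 50y2 + 74y3 + 40y4 + 86y5

Subject to:
  5y1 + 3y2 + 5y3 + 2y4 + 4y5 ≥ 13
  y1 + 2y2 + 2y3 + 2y4 + 5y5 ≥ 11
  y1, y2, y3, y4, y5 ≥ 0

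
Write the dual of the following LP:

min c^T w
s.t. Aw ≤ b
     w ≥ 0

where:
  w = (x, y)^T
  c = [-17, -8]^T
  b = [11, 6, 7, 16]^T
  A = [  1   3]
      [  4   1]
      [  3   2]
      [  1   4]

Primal min cᵀx s.t. Ax ≤ b, x ≥ 0  →  Dual max −bᵀy s.t. Aᵀy ≥ −c, y ≥ 0.

Maximize: z = -11y1 - 6y2 - 7y3 - 16y4

Subject to:
  y1 + 4y2 + 3y3 + y4 ≥ 17
  3y1 + y2 + 2y3 + 4y4 ≥ 8
  y1, y2, y3, y4 ≥ 0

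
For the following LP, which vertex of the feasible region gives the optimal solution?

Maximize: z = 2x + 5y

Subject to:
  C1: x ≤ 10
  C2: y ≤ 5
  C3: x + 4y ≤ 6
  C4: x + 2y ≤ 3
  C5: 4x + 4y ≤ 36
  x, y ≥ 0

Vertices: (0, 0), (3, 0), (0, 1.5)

Evaluate the objective at each vertex of the feasible region:
  z(0, 0) = 0
  z(3, 0) = 6
  z(0, 1.5) = 7.5  ←
The maximum is at x = 0, y = 1.5.

(0, 1.5)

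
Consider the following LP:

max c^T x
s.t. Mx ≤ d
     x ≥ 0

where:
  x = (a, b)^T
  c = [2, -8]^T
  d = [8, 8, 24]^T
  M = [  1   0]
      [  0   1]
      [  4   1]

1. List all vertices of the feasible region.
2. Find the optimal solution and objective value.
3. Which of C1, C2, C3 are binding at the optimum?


1. (0, 0), (6, 0), (4, 8), (0, 8)
2. a = 6, b = 0, z = 12
3. C3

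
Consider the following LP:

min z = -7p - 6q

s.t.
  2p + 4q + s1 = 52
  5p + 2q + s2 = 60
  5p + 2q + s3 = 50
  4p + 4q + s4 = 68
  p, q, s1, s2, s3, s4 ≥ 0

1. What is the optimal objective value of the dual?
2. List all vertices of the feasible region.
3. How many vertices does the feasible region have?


1. -102
2. (0, 0), (10, 0), (6, 10), (0, 13)
3. 4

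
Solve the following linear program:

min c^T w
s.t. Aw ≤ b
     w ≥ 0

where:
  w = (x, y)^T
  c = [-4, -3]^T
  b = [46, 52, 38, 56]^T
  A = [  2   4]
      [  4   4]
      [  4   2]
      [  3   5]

Evaluate the objective at each vertex of the feasible region:
  z(0, 0) = 0
  z(9.5, 0) = -38
  z(6, 7) = -45  ←
  z(4.5, 8.5) = -43.5
  z(0, 11.2) = -33.6
The minimum is at x = 6, y = 7.

x = 6, y = 7, z = -45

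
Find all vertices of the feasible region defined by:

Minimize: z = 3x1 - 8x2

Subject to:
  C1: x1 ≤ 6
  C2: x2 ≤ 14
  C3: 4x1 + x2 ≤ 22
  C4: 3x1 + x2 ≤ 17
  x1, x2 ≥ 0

(0, 0), (5.5, 0), (5, 2), (1, 14), (0, 14)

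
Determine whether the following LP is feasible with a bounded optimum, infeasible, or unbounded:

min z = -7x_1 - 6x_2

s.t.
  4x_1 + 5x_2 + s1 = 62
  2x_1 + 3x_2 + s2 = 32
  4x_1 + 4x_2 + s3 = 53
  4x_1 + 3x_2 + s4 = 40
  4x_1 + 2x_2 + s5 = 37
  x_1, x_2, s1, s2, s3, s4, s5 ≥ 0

Feasible with a bounded optimal solution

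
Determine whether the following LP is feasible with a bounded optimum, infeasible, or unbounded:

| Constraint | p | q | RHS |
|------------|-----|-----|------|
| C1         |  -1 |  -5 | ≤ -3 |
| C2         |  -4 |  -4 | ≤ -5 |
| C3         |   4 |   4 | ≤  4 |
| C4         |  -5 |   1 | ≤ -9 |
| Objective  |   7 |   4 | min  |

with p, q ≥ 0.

Infeasible (no feasible solution exists)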